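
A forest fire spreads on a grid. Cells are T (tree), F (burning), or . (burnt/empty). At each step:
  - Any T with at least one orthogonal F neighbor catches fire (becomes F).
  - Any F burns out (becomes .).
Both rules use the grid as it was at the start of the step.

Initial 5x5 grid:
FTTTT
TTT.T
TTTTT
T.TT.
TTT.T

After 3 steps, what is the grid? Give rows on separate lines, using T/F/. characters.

Step 1: 2 trees catch fire, 1 burn out
  .FTTT
  FTT.T
  TTTTT
  T.TT.
  TTT.T
Step 2: 3 trees catch fire, 2 burn out
  ..FTT
  .FT.T
  FTTTT
  T.TT.
  TTT.T
Step 3: 4 trees catch fire, 3 burn out
  ...FT
  ..F.T
  .FTTT
  F.TT.
  TTT.T

...FT
..F.T
.FTTT
F.TT.
TTT.T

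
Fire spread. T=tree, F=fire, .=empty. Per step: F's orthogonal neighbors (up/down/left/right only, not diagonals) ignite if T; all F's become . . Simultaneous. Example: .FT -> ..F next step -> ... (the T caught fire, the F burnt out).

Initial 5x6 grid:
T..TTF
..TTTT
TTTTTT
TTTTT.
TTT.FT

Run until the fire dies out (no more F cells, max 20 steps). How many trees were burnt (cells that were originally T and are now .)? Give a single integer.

Step 1: +4 fires, +2 burnt (F count now 4)
Step 2: +5 fires, +4 burnt (F count now 5)
Step 3: +3 fires, +5 burnt (F count now 3)
Step 4: +4 fires, +3 burnt (F count now 4)
Step 5: +3 fires, +4 burnt (F count now 3)
Step 6: +2 fires, +3 burnt (F count now 2)
Step 7: +0 fires, +2 burnt (F count now 0)
Fire out after step 7
Initially T: 22, now '.': 29
Total burnt (originally-T cells now '.'): 21

Answer: 21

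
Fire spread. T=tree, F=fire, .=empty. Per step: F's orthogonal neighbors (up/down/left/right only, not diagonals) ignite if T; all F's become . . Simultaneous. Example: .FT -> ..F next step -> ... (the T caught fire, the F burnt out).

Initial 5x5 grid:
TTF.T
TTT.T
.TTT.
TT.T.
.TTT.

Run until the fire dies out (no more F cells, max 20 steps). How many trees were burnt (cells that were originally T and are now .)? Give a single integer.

Answer: 14

Derivation:
Step 1: +2 fires, +1 burnt (F count now 2)
Step 2: +3 fires, +2 burnt (F count now 3)
Step 3: +3 fires, +3 burnt (F count now 3)
Step 4: +2 fires, +3 burnt (F count now 2)
Step 5: +3 fires, +2 burnt (F count now 3)
Step 6: +1 fires, +3 burnt (F count now 1)
Step 7: +0 fires, +1 burnt (F count now 0)
Fire out after step 7
Initially T: 16, now '.': 23
Total burnt (originally-T cells now '.'): 14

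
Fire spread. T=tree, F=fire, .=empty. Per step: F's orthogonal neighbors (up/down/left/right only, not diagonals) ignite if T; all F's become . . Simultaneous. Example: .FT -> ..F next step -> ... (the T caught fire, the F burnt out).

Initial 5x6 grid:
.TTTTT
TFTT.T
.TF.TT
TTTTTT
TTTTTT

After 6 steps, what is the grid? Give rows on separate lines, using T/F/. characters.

Step 1: 5 trees catch fire, 2 burn out
  .FTTTT
  F.FT.T
  .F..TT
  TTFTTT
  TTTTTT
Step 2: 5 trees catch fire, 5 burn out
  ..FTTT
  ...F.T
  ....TT
  TF.FTT
  TTFTTT
Step 3: 5 trees catch fire, 5 burn out
  ...FTT
  .....T
  ....TT
  F...FT
  TF.FTT
Step 4: 5 trees catch fire, 5 burn out
  ....FT
  .....T
  ....FT
  .....F
  F...FT
Step 5: 3 trees catch fire, 5 burn out
  .....F
  .....T
  .....F
  ......
  .....F
Step 6: 1 trees catch fire, 3 burn out
  ......
  .....F
  ......
  ......
  ......

......
.....F
......
......
......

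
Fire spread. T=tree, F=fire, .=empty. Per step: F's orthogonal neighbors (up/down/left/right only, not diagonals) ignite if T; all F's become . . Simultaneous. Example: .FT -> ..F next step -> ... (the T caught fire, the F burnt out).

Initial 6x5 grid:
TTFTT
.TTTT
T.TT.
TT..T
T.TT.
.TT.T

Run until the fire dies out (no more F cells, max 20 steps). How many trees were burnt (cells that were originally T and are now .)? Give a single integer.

Answer: 10

Derivation:
Step 1: +3 fires, +1 burnt (F count now 3)
Step 2: +5 fires, +3 burnt (F count now 5)
Step 3: +2 fires, +5 burnt (F count now 2)
Step 4: +0 fires, +2 burnt (F count now 0)
Fire out after step 4
Initially T: 20, now '.': 20
Total burnt (originally-T cells now '.'): 10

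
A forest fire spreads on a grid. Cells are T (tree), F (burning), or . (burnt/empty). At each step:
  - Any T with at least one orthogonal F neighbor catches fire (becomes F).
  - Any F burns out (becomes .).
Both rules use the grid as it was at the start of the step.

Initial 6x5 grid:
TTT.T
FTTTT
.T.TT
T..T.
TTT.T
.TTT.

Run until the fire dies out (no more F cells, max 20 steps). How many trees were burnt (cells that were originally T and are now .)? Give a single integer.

Answer: 12

Derivation:
Step 1: +2 fires, +1 burnt (F count now 2)
Step 2: +3 fires, +2 burnt (F count now 3)
Step 3: +2 fires, +3 burnt (F count now 2)
Step 4: +2 fires, +2 burnt (F count now 2)
Step 5: +3 fires, +2 burnt (F count now 3)
Step 6: +0 fires, +3 burnt (F count now 0)
Fire out after step 6
Initially T: 20, now '.': 22
Total burnt (originally-T cells now '.'): 12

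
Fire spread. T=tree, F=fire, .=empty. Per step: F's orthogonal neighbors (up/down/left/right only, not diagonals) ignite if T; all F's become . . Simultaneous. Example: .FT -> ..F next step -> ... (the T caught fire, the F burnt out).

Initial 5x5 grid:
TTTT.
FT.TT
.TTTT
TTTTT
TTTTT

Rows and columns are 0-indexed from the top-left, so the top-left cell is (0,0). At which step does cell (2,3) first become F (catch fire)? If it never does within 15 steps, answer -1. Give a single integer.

Step 1: cell (2,3)='T' (+2 fires, +1 burnt)
Step 2: cell (2,3)='T' (+2 fires, +2 burnt)
Step 3: cell (2,3)='T' (+3 fires, +2 burnt)
Step 4: cell (2,3)='F' (+5 fires, +3 burnt)
  -> target ignites at step 4
Step 5: cell (2,3)='.' (+5 fires, +5 burnt)
Step 6: cell (2,3)='.' (+3 fires, +5 burnt)
Step 7: cell (2,3)='.' (+1 fires, +3 burnt)
Step 8: cell (2,3)='.' (+0 fires, +1 burnt)
  fire out at step 8

4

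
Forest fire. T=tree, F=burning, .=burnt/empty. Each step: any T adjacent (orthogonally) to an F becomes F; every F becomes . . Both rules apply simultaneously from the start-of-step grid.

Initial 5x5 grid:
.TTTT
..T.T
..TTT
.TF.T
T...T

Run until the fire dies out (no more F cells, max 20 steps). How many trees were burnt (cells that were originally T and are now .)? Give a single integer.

Step 1: +2 fires, +1 burnt (F count now 2)
Step 2: +2 fires, +2 burnt (F count now 2)
Step 3: +2 fires, +2 burnt (F count now 2)
Step 4: +4 fires, +2 burnt (F count now 4)
Step 5: +2 fires, +4 burnt (F count now 2)
Step 6: +0 fires, +2 burnt (F count now 0)
Fire out after step 6
Initially T: 13, now '.': 24
Total burnt (originally-T cells now '.'): 12

Answer: 12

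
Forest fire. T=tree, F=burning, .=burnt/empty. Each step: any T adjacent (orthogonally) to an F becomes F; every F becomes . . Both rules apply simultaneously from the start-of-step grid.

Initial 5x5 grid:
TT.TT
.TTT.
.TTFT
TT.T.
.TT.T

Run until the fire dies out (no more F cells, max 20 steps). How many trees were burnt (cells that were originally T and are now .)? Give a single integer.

Answer: 15

Derivation:
Step 1: +4 fires, +1 burnt (F count now 4)
Step 2: +3 fires, +4 burnt (F count now 3)
Step 3: +3 fires, +3 burnt (F count now 3)
Step 4: +3 fires, +3 burnt (F count now 3)
Step 5: +2 fires, +3 burnt (F count now 2)
Step 6: +0 fires, +2 burnt (F count now 0)
Fire out after step 6
Initially T: 16, now '.': 24
Total burnt (originally-T cells now '.'): 15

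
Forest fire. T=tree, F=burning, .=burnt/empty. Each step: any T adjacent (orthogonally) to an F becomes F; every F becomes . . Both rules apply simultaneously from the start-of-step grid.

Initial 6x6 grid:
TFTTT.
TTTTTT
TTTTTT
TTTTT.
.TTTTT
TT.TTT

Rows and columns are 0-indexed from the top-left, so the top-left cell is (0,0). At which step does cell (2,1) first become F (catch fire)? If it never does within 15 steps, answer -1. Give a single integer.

Step 1: cell (2,1)='T' (+3 fires, +1 burnt)
Step 2: cell (2,1)='F' (+4 fires, +3 burnt)
  -> target ignites at step 2
Step 3: cell (2,1)='.' (+5 fires, +4 burnt)
Step 4: cell (2,1)='.' (+5 fires, +5 burnt)
Step 5: cell (2,1)='.' (+5 fires, +5 burnt)
Step 6: cell (2,1)='.' (+4 fires, +5 burnt)
Step 7: cell (2,1)='.' (+2 fires, +4 burnt)
Step 8: cell (2,1)='.' (+2 fires, +2 burnt)
Step 9: cell (2,1)='.' (+1 fires, +2 burnt)
Step 10: cell (2,1)='.' (+0 fires, +1 burnt)
  fire out at step 10

2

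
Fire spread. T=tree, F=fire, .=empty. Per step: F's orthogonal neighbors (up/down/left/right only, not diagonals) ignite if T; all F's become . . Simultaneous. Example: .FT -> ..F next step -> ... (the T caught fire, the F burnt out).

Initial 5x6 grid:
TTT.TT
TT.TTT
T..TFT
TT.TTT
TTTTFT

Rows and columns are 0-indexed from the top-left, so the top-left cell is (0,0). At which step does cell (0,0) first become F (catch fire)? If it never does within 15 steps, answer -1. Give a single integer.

Step 1: cell (0,0)='T' (+6 fires, +2 burnt)
Step 2: cell (0,0)='T' (+6 fires, +6 burnt)
Step 3: cell (0,0)='T' (+2 fires, +6 burnt)
Step 4: cell (0,0)='T' (+2 fires, +2 burnt)
Step 5: cell (0,0)='T' (+1 fires, +2 burnt)
Step 6: cell (0,0)='T' (+1 fires, +1 burnt)
Step 7: cell (0,0)='T' (+1 fires, +1 burnt)
Step 8: cell (0,0)='F' (+2 fires, +1 burnt)
  -> target ignites at step 8
Step 9: cell (0,0)='.' (+1 fires, +2 burnt)
Step 10: cell (0,0)='.' (+1 fires, +1 burnt)
Step 11: cell (0,0)='.' (+0 fires, +1 burnt)
  fire out at step 11

8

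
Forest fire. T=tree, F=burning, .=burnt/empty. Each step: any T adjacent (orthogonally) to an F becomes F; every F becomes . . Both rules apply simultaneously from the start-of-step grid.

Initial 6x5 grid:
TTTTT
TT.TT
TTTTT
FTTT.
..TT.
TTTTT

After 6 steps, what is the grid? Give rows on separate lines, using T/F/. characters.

Step 1: 2 trees catch fire, 1 burn out
  TTTTT
  TT.TT
  FTTTT
  .FTT.
  ..TT.
  TTTTT
Step 2: 3 trees catch fire, 2 burn out
  TTTTT
  FT.TT
  .FTTT
  ..FT.
  ..TT.
  TTTTT
Step 3: 5 trees catch fire, 3 burn out
  FTTTT
  .F.TT
  ..FTT
  ...F.
  ..FT.
  TTTTT
Step 4: 4 trees catch fire, 5 burn out
  .FTTT
  ...TT
  ...FT
  .....
  ...F.
  TTFTT
Step 5: 5 trees catch fire, 4 burn out
  ..FTT
  ...FT
  ....F
  .....
  .....
  TF.FT
Step 6: 4 trees catch fire, 5 burn out
  ...FT
  ....F
  .....
  .....
  .....
  F...F

...FT
....F
.....
.....
.....
F...F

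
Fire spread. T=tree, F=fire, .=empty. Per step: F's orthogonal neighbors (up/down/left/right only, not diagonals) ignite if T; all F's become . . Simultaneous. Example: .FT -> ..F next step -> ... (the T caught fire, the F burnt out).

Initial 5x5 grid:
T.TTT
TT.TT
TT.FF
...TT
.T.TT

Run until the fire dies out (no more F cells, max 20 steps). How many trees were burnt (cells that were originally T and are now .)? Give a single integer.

Step 1: +4 fires, +2 burnt (F count now 4)
Step 2: +4 fires, +4 burnt (F count now 4)
Step 3: +1 fires, +4 burnt (F count now 1)
Step 4: +0 fires, +1 burnt (F count now 0)
Fire out after step 4
Initially T: 15, now '.': 19
Total burnt (originally-T cells now '.'): 9

Answer: 9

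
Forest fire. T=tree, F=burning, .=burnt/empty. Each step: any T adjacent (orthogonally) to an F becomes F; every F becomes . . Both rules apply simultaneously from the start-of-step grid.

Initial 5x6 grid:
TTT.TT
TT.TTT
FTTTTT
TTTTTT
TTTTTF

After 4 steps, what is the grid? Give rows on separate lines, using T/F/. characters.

Step 1: 5 trees catch fire, 2 burn out
  TTT.TT
  FT.TTT
  .FTTTT
  FTTTTF
  TTTTF.
Step 2: 8 trees catch fire, 5 burn out
  FTT.TT
  .F.TTT
  ..FTTF
  .FTTF.
  FTTF..
Step 3: 8 trees catch fire, 8 burn out
  .FT.TT
  ...TTF
  ...FF.
  ..FF..
  .FF...
Step 4: 4 trees catch fire, 8 burn out
  ..F.TF
  ...FF.
  ......
  ......
  ......

..F.TF
...FF.
......
......
......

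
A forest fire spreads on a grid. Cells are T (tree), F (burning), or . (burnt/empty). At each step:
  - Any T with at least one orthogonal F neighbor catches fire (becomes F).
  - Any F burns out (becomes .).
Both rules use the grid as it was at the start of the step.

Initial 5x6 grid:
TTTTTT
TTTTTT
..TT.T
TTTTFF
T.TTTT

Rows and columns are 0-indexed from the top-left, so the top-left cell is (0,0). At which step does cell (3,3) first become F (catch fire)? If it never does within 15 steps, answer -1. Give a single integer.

Step 1: cell (3,3)='F' (+4 fires, +2 burnt)
  -> target ignites at step 1
Step 2: cell (3,3)='.' (+4 fires, +4 burnt)
Step 3: cell (3,3)='.' (+6 fires, +4 burnt)
Step 4: cell (3,3)='.' (+4 fires, +6 burnt)
Step 5: cell (3,3)='.' (+3 fires, +4 burnt)
Step 6: cell (3,3)='.' (+2 fires, +3 burnt)
Step 7: cell (3,3)='.' (+1 fires, +2 burnt)
Step 8: cell (3,3)='.' (+0 fires, +1 burnt)
  fire out at step 8

1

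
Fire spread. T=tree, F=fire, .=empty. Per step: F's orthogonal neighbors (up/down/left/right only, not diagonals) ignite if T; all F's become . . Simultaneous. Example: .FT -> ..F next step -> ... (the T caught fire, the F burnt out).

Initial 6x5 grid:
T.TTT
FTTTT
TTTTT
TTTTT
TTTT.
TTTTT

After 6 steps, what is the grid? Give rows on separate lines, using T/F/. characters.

Step 1: 3 trees catch fire, 1 burn out
  F.TTT
  .FTTT
  FTTTT
  TTTTT
  TTTT.
  TTTTT
Step 2: 3 trees catch fire, 3 burn out
  ..TTT
  ..FTT
  .FTTT
  FTTTT
  TTTT.
  TTTTT
Step 3: 5 trees catch fire, 3 burn out
  ..FTT
  ...FT
  ..FTT
  .FTTT
  FTTT.
  TTTTT
Step 4: 6 trees catch fire, 5 burn out
  ...FT
  ....F
  ...FT
  ..FTT
  .FTT.
  FTTTT
Step 5: 5 trees catch fire, 6 burn out
  ....F
  .....
  ....F
  ...FT
  ..FT.
  .FTTT
Step 6: 3 trees catch fire, 5 burn out
  .....
  .....
  .....
  ....F
  ...F.
  ..FTT

.....
.....
.....
....F
...F.
..FTT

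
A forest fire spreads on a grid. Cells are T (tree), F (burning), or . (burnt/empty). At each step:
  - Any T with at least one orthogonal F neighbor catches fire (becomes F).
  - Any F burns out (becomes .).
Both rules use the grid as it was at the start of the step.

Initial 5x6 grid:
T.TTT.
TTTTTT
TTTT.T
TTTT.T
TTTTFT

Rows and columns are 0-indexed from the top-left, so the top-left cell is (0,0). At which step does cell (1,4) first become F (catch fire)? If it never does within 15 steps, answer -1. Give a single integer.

Step 1: cell (1,4)='T' (+2 fires, +1 burnt)
Step 2: cell (1,4)='T' (+3 fires, +2 burnt)
Step 3: cell (1,4)='T' (+4 fires, +3 burnt)
Step 4: cell (1,4)='T' (+5 fires, +4 burnt)
Step 5: cell (1,4)='F' (+5 fires, +5 burnt)
  -> target ignites at step 5
Step 6: cell (1,4)='.' (+4 fires, +5 burnt)
Step 7: cell (1,4)='.' (+1 fires, +4 burnt)
Step 8: cell (1,4)='.' (+1 fires, +1 burnt)
Step 9: cell (1,4)='.' (+0 fires, +1 burnt)
  fire out at step 9

5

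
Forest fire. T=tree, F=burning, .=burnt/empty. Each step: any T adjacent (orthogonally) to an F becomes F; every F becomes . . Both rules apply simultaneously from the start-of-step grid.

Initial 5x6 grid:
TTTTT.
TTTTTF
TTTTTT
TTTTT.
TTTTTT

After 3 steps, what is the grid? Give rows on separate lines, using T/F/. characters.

Step 1: 2 trees catch fire, 1 burn out
  TTTTT.
  TTTTF.
  TTTTTF
  TTTTT.
  TTTTTT
Step 2: 3 trees catch fire, 2 burn out
  TTTTF.
  TTTF..
  TTTTF.
  TTTTT.
  TTTTTT
Step 3: 4 trees catch fire, 3 burn out
  TTTF..
  TTF...
  TTTF..
  TTTTF.
  TTTTTT

TTTF..
TTF...
TTTF..
TTTTF.
TTTTTT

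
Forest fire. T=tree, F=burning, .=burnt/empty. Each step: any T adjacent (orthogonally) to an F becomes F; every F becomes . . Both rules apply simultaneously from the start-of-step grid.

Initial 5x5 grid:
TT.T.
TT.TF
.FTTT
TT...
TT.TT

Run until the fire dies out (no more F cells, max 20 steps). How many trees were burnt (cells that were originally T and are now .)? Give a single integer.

Answer: 13

Derivation:
Step 1: +5 fires, +2 burnt (F count now 5)
Step 2: +6 fires, +5 burnt (F count now 6)
Step 3: +2 fires, +6 burnt (F count now 2)
Step 4: +0 fires, +2 burnt (F count now 0)
Fire out after step 4
Initially T: 15, now '.': 23
Total burnt (originally-T cells now '.'): 13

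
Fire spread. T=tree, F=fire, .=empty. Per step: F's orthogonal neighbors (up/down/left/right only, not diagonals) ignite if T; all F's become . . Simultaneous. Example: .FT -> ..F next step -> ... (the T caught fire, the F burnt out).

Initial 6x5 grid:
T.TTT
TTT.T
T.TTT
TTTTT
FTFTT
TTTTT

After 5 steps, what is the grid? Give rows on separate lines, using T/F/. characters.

Step 1: 6 trees catch fire, 2 burn out
  T.TTT
  TTT.T
  T.TTT
  FTFTT
  .F.FT
  FTFTT
Step 2: 7 trees catch fire, 6 burn out
  T.TTT
  TTT.T
  F.FTT
  .F.FT
  ....F
  .F.FT
Step 3: 5 trees catch fire, 7 burn out
  T.TTT
  FTF.T
  ...FT
  ....F
  .....
  ....F
Step 4: 4 trees catch fire, 5 burn out
  F.FTT
  .F..T
  ....F
  .....
  .....
  .....
Step 5: 2 trees catch fire, 4 burn out
  ...FT
  ....F
  .....
  .....
  .....
  .....

...FT
....F
.....
.....
.....
.....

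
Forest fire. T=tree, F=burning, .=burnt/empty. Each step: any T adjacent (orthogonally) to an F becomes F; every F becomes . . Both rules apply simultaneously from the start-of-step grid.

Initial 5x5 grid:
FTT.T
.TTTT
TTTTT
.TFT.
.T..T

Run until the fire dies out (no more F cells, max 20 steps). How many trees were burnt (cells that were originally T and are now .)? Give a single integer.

Answer: 15

Derivation:
Step 1: +4 fires, +2 burnt (F count now 4)
Step 2: +6 fires, +4 burnt (F count now 6)
Step 3: +3 fires, +6 burnt (F count now 3)
Step 4: +1 fires, +3 burnt (F count now 1)
Step 5: +1 fires, +1 burnt (F count now 1)
Step 6: +0 fires, +1 burnt (F count now 0)
Fire out after step 6
Initially T: 16, now '.': 24
Total burnt (originally-T cells now '.'): 15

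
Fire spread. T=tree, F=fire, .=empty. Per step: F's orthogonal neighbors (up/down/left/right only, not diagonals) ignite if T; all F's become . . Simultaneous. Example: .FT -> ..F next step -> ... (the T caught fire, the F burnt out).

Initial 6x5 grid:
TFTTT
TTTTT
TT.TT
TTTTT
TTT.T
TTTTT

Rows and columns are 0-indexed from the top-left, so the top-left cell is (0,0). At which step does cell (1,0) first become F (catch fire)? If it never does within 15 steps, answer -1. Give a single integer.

Step 1: cell (1,0)='T' (+3 fires, +1 burnt)
Step 2: cell (1,0)='F' (+4 fires, +3 burnt)
  -> target ignites at step 2
Step 3: cell (1,0)='.' (+4 fires, +4 burnt)
Step 4: cell (1,0)='.' (+5 fires, +4 burnt)
Step 5: cell (1,0)='.' (+5 fires, +5 burnt)
Step 6: cell (1,0)='.' (+3 fires, +5 burnt)
Step 7: cell (1,0)='.' (+2 fires, +3 burnt)
Step 8: cell (1,0)='.' (+1 fires, +2 burnt)
Step 9: cell (1,0)='.' (+0 fires, +1 burnt)
  fire out at step 9

2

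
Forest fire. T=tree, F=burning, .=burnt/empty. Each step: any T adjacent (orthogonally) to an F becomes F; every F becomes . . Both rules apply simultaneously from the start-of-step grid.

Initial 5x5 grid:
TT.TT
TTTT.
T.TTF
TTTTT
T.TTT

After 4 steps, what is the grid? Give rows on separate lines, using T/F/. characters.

Step 1: 2 trees catch fire, 1 burn out
  TT.TT
  TTTT.
  T.TF.
  TTTTF
  T.TTT
Step 2: 4 trees catch fire, 2 burn out
  TT.TT
  TTTF.
  T.F..
  TTTF.
  T.TTF
Step 3: 4 trees catch fire, 4 burn out
  TT.FT
  TTF..
  T....
  TTF..
  T.TF.
Step 4: 4 trees catch fire, 4 burn out
  TT..F
  TF...
  T....
  TF...
  T.F..

TT..F
TF...
T....
TF...
T.F..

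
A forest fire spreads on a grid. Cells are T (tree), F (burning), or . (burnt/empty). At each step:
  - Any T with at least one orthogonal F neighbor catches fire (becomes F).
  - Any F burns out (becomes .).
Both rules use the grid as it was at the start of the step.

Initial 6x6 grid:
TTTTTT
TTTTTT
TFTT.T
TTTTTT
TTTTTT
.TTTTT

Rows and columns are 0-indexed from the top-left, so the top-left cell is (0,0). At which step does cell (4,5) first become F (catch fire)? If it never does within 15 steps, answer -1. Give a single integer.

Step 1: cell (4,5)='T' (+4 fires, +1 burnt)
Step 2: cell (4,5)='T' (+7 fires, +4 burnt)
Step 3: cell (4,5)='T' (+7 fires, +7 burnt)
Step 4: cell (4,5)='T' (+5 fires, +7 burnt)
Step 5: cell (4,5)='T' (+5 fires, +5 burnt)
Step 6: cell (4,5)='F' (+4 fires, +5 burnt)
  -> target ignites at step 6
Step 7: cell (4,5)='.' (+1 fires, +4 burnt)
Step 8: cell (4,5)='.' (+0 fires, +1 burnt)
  fire out at step 8

6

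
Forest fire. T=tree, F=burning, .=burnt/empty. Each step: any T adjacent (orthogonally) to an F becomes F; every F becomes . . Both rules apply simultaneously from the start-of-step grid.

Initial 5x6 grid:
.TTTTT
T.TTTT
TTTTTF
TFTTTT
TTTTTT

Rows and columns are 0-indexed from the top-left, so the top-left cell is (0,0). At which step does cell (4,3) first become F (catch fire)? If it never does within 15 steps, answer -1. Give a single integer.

Step 1: cell (4,3)='T' (+7 fires, +2 burnt)
Step 2: cell (4,3)='T' (+10 fires, +7 burnt)
Step 3: cell (4,3)='F' (+6 fires, +10 burnt)
  -> target ignites at step 3
Step 4: cell (4,3)='.' (+2 fires, +6 burnt)
Step 5: cell (4,3)='.' (+1 fires, +2 burnt)
Step 6: cell (4,3)='.' (+0 fires, +1 burnt)
  fire out at step 6

3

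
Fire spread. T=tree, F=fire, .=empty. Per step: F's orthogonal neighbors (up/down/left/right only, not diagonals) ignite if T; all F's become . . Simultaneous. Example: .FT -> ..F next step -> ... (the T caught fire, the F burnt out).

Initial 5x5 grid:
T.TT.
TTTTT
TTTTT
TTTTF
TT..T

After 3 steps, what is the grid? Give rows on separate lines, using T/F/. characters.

Step 1: 3 trees catch fire, 1 burn out
  T.TT.
  TTTTT
  TTTTF
  TTTF.
  TT..F
Step 2: 3 trees catch fire, 3 burn out
  T.TT.
  TTTTF
  TTTF.
  TTF..
  TT...
Step 3: 3 trees catch fire, 3 burn out
  T.TT.
  TTTF.
  TTF..
  TF...
  TT...

T.TT.
TTTF.
TTF..
TF...
TT...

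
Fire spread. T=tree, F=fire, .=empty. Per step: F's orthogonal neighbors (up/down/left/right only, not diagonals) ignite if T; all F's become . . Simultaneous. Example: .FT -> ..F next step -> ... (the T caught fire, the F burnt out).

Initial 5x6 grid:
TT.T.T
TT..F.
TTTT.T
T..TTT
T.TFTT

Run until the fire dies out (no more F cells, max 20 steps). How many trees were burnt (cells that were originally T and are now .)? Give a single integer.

Step 1: +3 fires, +2 burnt (F count now 3)
Step 2: +3 fires, +3 burnt (F count now 3)
Step 3: +2 fires, +3 burnt (F count now 2)
Step 4: +2 fires, +2 burnt (F count now 2)
Step 5: +2 fires, +2 burnt (F count now 2)
Step 6: +3 fires, +2 burnt (F count now 3)
Step 7: +2 fires, +3 burnt (F count now 2)
Step 8: +0 fires, +2 burnt (F count now 0)
Fire out after step 8
Initially T: 19, now '.': 28
Total burnt (originally-T cells now '.'): 17

Answer: 17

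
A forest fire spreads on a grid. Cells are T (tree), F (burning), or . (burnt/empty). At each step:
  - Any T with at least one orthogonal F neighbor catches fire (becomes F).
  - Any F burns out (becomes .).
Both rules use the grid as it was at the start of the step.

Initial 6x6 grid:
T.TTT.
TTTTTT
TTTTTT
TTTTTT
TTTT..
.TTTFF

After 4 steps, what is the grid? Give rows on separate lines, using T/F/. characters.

Step 1: 1 trees catch fire, 2 burn out
  T.TTT.
  TTTTTT
  TTTTTT
  TTTTTT
  TTTT..
  .TTF..
Step 2: 2 trees catch fire, 1 burn out
  T.TTT.
  TTTTTT
  TTTTTT
  TTTTTT
  TTTF..
  .TF...
Step 3: 3 trees catch fire, 2 burn out
  T.TTT.
  TTTTTT
  TTTTTT
  TTTFTT
  TTF...
  .F....
Step 4: 4 trees catch fire, 3 burn out
  T.TTT.
  TTTTTT
  TTTFTT
  TTF.FT
  TF....
  ......

T.TTT.
TTTTTT
TTTFTT
TTF.FT
TF....
......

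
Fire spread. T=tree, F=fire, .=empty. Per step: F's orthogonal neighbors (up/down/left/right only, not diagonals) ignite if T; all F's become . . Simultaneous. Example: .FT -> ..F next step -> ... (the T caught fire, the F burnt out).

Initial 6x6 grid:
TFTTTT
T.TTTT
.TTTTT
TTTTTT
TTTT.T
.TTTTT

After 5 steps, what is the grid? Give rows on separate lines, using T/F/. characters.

Step 1: 2 trees catch fire, 1 burn out
  F.FTTT
  T.TTTT
  .TTTTT
  TTTTTT
  TTTT.T
  .TTTTT
Step 2: 3 trees catch fire, 2 burn out
  ...FTT
  F.FTTT
  .TTTTT
  TTTTTT
  TTTT.T
  .TTTTT
Step 3: 3 trees catch fire, 3 burn out
  ....FT
  ...FTT
  .TFTTT
  TTTTTT
  TTTT.T
  .TTTTT
Step 4: 5 trees catch fire, 3 burn out
  .....F
  ....FT
  .F.FTT
  TTFTTT
  TTTT.T
  .TTTTT
Step 5: 5 trees catch fire, 5 burn out
  ......
  .....F
  ....FT
  TF.FTT
  TTFT.T
  .TTTTT

......
.....F
....FT
TF.FTT
TTFT.T
.TTTTT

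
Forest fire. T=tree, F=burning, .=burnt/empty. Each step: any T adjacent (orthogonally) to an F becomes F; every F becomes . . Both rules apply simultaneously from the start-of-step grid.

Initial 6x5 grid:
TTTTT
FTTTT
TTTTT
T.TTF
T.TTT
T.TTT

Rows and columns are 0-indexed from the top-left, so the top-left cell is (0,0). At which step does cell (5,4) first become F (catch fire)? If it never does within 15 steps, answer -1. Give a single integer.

Step 1: cell (5,4)='T' (+6 fires, +2 burnt)
Step 2: cell (5,4)='F' (+9 fires, +6 burnt)
  -> target ignites at step 2
Step 3: cell (5,4)='.' (+7 fires, +9 burnt)
Step 4: cell (5,4)='.' (+3 fires, +7 burnt)
Step 5: cell (5,4)='.' (+0 fires, +3 burnt)
  fire out at step 5

2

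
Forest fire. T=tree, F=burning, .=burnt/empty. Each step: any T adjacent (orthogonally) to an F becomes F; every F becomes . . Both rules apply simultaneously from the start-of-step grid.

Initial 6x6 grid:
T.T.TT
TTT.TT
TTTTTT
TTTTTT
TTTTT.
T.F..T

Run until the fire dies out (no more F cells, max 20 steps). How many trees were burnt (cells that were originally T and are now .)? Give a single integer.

Step 1: +1 fires, +1 burnt (F count now 1)
Step 2: +3 fires, +1 burnt (F count now 3)
Step 3: +5 fires, +3 burnt (F count now 5)
Step 4: +6 fires, +5 burnt (F count now 6)
Step 5: +5 fires, +6 burnt (F count now 5)
Step 6: +3 fires, +5 burnt (F count now 3)
Step 7: +3 fires, +3 burnt (F count now 3)
Step 8: +1 fires, +3 burnt (F count now 1)
Step 9: +0 fires, +1 burnt (F count now 0)
Fire out after step 9
Initially T: 28, now '.': 35
Total burnt (originally-T cells now '.'): 27

Answer: 27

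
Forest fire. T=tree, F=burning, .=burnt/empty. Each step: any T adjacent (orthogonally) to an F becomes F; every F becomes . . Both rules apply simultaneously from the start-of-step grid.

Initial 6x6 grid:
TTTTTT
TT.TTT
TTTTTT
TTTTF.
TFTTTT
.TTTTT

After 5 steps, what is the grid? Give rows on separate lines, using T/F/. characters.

Step 1: 7 trees catch fire, 2 burn out
  TTTTTT
  TT.TTT
  TTTTFT
  TFTF..
  F.FTFT
  .FTTTT
Step 2: 10 trees catch fire, 7 burn out
  TTTTTT
  TT.TFT
  TFTF.F
  F.F...
  ...F.F
  ..FTFT
Step 3: 8 trees catch fire, 10 burn out
  TTTTFT
  TF.F.F
  F.F...
  ......
  ......
  ...F.F
Step 4: 4 trees catch fire, 8 burn out
  TFTF.F
  F.....
  ......
  ......
  ......
  ......
Step 5: 2 trees catch fire, 4 burn out
  F.F...
  ......
  ......
  ......
  ......
  ......

F.F...
......
......
......
......
......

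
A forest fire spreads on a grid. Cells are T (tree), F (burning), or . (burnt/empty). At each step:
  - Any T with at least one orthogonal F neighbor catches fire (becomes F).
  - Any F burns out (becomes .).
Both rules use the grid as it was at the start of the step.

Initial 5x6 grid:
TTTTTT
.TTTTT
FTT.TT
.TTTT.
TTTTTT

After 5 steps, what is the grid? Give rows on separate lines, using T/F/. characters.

Step 1: 1 trees catch fire, 1 burn out
  TTTTTT
  .TTTTT
  .FT.TT
  .TTTT.
  TTTTTT
Step 2: 3 trees catch fire, 1 burn out
  TTTTTT
  .FTTTT
  ..F.TT
  .FTTT.
  TTTTTT
Step 3: 4 trees catch fire, 3 burn out
  TFTTTT
  ..FTTT
  ....TT
  ..FTT.
  TFTTTT
Step 4: 6 trees catch fire, 4 burn out
  F.FTTT
  ...FTT
  ....TT
  ...FT.
  F.FTTT
Step 5: 4 trees catch fire, 6 burn out
  ...FTT
  ....FT
  ....TT
  ....F.
  ...FTT

...FTT
....FT
....TT
....F.
...FTT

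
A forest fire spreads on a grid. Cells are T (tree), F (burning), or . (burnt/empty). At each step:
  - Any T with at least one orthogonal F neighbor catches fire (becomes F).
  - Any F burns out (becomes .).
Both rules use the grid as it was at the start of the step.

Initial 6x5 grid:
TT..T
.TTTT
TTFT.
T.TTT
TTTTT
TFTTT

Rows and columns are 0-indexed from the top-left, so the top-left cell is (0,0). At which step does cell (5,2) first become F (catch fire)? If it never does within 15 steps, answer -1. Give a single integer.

Step 1: cell (5,2)='F' (+7 fires, +2 burnt)
  -> target ignites at step 1
Step 2: cell (5,2)='.' (+7 fires, +7 burnt)
Step 3: cell (5,2)='.' (+6 fires, +7 burnt)
Step 4: cell (5,2)='.' (+3 fires, +6 burnt)
Step 5: cell (5,2)='.' (+0 fires, +3 burnt)
  fire out at step 5

1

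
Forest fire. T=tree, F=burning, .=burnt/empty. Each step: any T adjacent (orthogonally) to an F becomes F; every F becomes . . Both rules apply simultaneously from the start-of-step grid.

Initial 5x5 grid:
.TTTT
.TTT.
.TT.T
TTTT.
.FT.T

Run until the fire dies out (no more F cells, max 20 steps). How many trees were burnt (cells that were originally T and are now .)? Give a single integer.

Answer: 14

Derivation:
Step 1: +2 fires, +1 burnt (F count now 2)
Step 2: +3 fires, +2 burnt (F count now 3)
Step 3: +3 fires, +3 burnt (F count now 3)
Step 4: +2 fires, +3 burnt (F count now 2)
Step 5: +2 fires, +2 burnt (F count now 2)
Step 6: +1 fires, +2 burnt (F count now 1)
Step 7: +1 fires, +1 burnt (F count now 1)
Step 8: +0 fires, +1 burnt (F count now 0)
Fire out after step 8
Initially T: 16, now '.': 23
Total burnt (originally-T cells now '.'): 14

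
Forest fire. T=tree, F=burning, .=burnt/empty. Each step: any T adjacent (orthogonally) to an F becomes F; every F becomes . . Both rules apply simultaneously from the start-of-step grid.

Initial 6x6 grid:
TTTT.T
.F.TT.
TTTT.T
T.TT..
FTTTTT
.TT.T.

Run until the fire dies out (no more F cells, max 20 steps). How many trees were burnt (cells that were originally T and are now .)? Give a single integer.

Step 1: +4 fires, +2 burnt (F count now 4)
Step 2: +6 fires, +4 burnt (F count now 6)
Step 3: +5 fires, +6 burnt (F count now 5)
Step 4: +3 fires, +5 burnt (F count now 3)
Step 5: +3 fires, +3 burnt (F count now 3)
Step 6: +0 fires, +3 burnt (F count now 0)
Fire out after step 6
Initially T: 23, now '.': 34
Total burnt (originally-T cells now '.'): 21

Answer: 21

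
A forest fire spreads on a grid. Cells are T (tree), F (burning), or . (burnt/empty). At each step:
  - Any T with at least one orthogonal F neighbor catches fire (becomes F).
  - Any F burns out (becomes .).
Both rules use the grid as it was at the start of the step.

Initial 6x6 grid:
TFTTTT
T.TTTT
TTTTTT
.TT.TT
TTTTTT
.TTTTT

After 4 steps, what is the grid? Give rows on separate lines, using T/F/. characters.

Step 1: 2 trees catch fire, 1 burn out
  F.FTTT
  T.TTTT
  TTTTTT
  .TT.TT
  TTTTTT
  .TTTTT
Step 2: 3 trees catch fire, 2 burn out
  ...FTT
  F.FTTT
  TTTTTT
  .TT.TT
  TTTTTT
  .TTTTT
Step 3: 4 trees catch fire, 3 burn out
  ....FT
  ...FTT
  FTFTTT
  .TT.TT
  TTTTTT
  .TTTTT
Step 4: 5 trees catch fire, 4 burn out
  .....F
  ....FT
  .F.FTT
  .TF.TT
  TTTTTT
  .TTTTT

.....F
....FT
.F.FTT
.TF.TT
TTTTTT
.TTTTT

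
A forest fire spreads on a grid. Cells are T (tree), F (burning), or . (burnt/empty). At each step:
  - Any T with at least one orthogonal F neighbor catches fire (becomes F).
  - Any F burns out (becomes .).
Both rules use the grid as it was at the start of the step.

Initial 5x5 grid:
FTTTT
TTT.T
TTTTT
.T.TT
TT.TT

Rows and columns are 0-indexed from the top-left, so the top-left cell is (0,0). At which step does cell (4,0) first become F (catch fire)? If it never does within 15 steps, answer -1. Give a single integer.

Step 1: cell (4,0)='T' (+2 fires, +1 burnt)
Step 2: cell (4,0)='T' (+3 fires, +2 burnt)
Step 3: cell (4,0)='T' (+3 fires, +3 burnt)
Step 4: cell (4,0)='T' (+3 fires, +3 burnt)
Step 5: cell (4,0)='T' (+3 fires, +3 burnt)
Step 6: cell (4,0)='F' (+3 fires, +3 burnt)
  -> target ignites at step 6
Step 7: cell (4,0)='.' (+2 fires, +3 burnt)
Step 8: cell (4,0)='.' (+1 fires, +2 burnt)
Step 9: cell (4,0)='.' (+0 fires, +1 burnt)
  fire out at step 9

6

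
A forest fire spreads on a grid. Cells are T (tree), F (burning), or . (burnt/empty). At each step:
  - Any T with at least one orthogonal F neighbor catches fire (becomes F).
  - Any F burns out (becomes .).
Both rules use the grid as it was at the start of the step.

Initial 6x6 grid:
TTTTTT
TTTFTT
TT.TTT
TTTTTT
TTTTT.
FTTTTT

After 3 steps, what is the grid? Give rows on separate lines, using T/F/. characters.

Step 1: 6 trees catch fire, 2 burn out
  TTTFTT
  TTF.FT
  TT.FTT
  TTTTTT
  FTTTT.
  .FTTTT
Step 2: 9 trees catch fire, 6 burn out
  TTF.FT
  TF...F
  TT..FT
  FTTFTT
  .FTTT.
  ..FTTT
Step 3: 12 trees catch fire, 9 burn out
  TF...F
  F.....
  FF...F
  .FF.FT
  ..FFT.
  ...FTT

TF...F
F.....
FF...F
.FF.FT
..FFT.
...FTT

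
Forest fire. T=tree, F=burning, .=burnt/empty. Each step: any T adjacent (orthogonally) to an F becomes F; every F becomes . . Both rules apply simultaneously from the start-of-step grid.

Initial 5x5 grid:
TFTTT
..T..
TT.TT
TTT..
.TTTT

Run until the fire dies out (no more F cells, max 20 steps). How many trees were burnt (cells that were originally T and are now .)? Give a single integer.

Step 1: +2 fires, +1 burnt (F count now 2)
Step 2: +2 fires, +2 burnt (F count now 2)
Step 3: +1 fires, +2 burnt (F count now 1)
Step 4: +0 fires, +1 burnt (F count now 0)
Fire out after step 4
Initially T: 16, now '.': 14
Total burnt (originally-T cells now '.'): 5

Answer: 5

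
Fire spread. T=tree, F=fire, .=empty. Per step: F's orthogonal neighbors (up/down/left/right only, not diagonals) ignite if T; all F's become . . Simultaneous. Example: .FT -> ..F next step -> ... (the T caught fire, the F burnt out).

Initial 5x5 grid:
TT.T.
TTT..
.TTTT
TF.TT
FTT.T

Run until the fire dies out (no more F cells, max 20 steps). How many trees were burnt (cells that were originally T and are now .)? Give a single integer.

Answer: 15

Derivation:
Step 1: +3 fires, +2 burnt (F count now 3)
Step 2: +3 fires, +3 burnt (F count now 3)
Step 3: +4 fires, +3 burnt (F count now 4)
Step 4: +3 fires, +4 burnt (F count now 3)
Step 5: +1 fires, +3 burnt (F count now 1)
Step 6: +1 fires, +1 burnt (F count now 1)
Step 7: +0 fires, +1 burnt (F count now 0)
Fire out after step 7
Initially T: 16, now '.': 24
Total burnt (originally-T cells now '.'): 15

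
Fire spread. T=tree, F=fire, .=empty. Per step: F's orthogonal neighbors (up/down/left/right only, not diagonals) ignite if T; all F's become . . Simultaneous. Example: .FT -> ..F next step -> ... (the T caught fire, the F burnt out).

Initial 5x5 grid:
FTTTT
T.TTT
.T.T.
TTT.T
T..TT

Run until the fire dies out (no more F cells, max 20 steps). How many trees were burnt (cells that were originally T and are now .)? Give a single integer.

Answer: 9

Derivation:
Step 1: +2 fires, +1 burnt (F count now 2)
Step 2: +1 fires, +2 burnt (F count now 1)
Step 3: +2 fires, +1 burnt (F count now 2)
Step 4: +2 fires, +2 burnt (F count now 2)
Step 5: +2 fires, +2 burnt (F count now 2)
Step 6: +0 fires, +2 burnt (F count now 0)
Fire out after step 6
Initially T: 17, now '.': 17
Total burnt (originally-T cells now '.'): 9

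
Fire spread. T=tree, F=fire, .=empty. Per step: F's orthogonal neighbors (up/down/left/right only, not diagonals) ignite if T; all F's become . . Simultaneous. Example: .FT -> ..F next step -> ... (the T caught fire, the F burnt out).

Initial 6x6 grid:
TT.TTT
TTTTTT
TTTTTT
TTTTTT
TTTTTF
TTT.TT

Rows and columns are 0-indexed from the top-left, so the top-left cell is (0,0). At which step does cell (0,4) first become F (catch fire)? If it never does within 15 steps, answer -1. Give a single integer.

Step 1: cell (0,4)='T' (+3 fires, +1 burnt)
Step 2: cell (0,4)='T' (+4 fires, +3 burnt)
Step 3: cell (0,4)='T' (+4 fires, +4 burnt)
Step 4: cell (0,4)='T' (+6 fires, +4 burnt)
Step 5: cell (0,4)='F' (+6 fires, +6 burnt)
  -> target ignites at step 5
Step 6: cell (0,4)='.' (+5 fires, +6 burnt)
Step 7: cell (0,4)='.' (+2 fires, +5 burnt)
Step 8: cell (0,4)='.' (+2 fires, +2 burnt)
Step 9: cell (0,4)='.' (+1 fires, +2 burnt)
Step 10: cell (0,4)='.' (+0 fires, +1 burnt)
  fire out at step 10

5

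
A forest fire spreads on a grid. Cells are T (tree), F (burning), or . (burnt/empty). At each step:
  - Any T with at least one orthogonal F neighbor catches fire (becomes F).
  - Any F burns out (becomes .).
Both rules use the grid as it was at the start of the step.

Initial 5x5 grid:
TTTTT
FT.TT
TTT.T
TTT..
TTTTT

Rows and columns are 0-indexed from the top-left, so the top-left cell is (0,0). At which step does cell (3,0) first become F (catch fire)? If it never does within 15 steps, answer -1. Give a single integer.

Step 1: cell (3,0)='T' (+3 fires, +1 burnt)
Step 2: cell (3,0)='F' (+3 fires, +3 burnt)
  -> target ignites at step 2
Step 3: cell (3,0)='.' (+4 fires, +3 burnt)
Step 4: cell (3,0)='.' (+3 fires, +4 burnt)
Step 5: cell (3,0)='.' (+3 fires, +3 burnt)
Step 6: cell (3,0)='.' (+2 fires, +3 burnt)
Step 7: cell (3,0)='.' (+2 fires, +2 burnt)
Step 8: cell (3,0)='.' (+0 fires, +2 burnt)
  fire out at step 8

2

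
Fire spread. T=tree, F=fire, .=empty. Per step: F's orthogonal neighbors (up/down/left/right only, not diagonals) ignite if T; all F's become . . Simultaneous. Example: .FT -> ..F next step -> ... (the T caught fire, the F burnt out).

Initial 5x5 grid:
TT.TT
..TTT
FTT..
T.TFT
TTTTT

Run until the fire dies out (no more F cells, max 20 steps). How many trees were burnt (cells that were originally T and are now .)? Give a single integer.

Answer: 15

Derivation:
Step 1: +5 fires, +2 burnt (F count now 5)
Step 2: +4 fires, +5 burnt (F count now 4)
Step 3: +2 fires, +4 burnt (F count now 2)
Step 4: +1 fires, +2 burnt (F count now 1)
Step 5: +2 fires, +1 burnt (F count now 2)
Step 6: +1 fires, +2 burnt (F count now 1)
Step 7: +0 fires, +1 burnt (F count now 0)
Fire out after step 7
Initially T: 17, now '.': 23
Total burnt (originally-T cells now '.'): 15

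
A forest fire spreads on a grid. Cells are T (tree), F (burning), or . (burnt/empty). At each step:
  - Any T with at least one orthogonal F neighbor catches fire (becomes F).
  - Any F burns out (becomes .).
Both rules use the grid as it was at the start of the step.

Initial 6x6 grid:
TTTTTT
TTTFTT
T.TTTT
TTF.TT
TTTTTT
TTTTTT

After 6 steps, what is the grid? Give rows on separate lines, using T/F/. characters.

Step 1: 7 trees catch fire, 2 burn out
  TTTFTT
  TTF.FT
  T.FFTT
  TF..TT
  TTFTTT
  TTTTTT
Step 2: 9 trees catch fire, 7 burn out
  TTF.FT
  TF...F
  T...FT
  F...TT
  TF.FTT
  TTFTTT
Step 3: 10 trees catch fire, 9 burn out
  TF...F
  F.....
  F....F
  ....FT
  F...FT
  TF.FTT
Step 4: 5 trees catch fire, 10 burn out
  F.....
  ......
  ......
  .....F
  .....F
  F...FT
Step 5: 1 trees catch fire, 5 burn out
  ......
  ......
  ......
  ......
  ......
  .....F
Step 6: 0 trees catch fire, 1 burn out
  ......
  ......
  ......
  ......
  ......
  ......

......
......
......
......
......
......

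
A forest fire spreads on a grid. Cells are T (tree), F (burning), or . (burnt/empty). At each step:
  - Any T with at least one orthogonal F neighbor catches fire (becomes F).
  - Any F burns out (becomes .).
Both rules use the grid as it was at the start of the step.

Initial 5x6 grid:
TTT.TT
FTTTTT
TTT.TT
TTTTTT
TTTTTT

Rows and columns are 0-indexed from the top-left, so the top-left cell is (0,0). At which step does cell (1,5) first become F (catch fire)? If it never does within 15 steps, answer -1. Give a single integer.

Step 1: cell (1,5)='T' (+3 fires, +1 burnt)
Step 2: cell (1,5)='T' (+4 fires, +3 burnt)
Step 3: cell (1,5)='T' (+5 fires, +4 burnt)
Step 4: cell (1,5)='T' (+3 fires, +5 burnt)
Step 5: cell (1,5)='F' (+5 fires, +3 burnt)
  -> target ignites at step 5
Step 6: cell (1,5)='.' (+4 fires, +5 burnt)
Step 7: cell (1,5)='.' (+2 fires, +4 burnt)
Step 8: cell (1,5)='.' (+1 fires, +2 burnt)
Step 9: cell (1,5)='.' (+0 fires, +1 burnt)
  fire out at step 9

5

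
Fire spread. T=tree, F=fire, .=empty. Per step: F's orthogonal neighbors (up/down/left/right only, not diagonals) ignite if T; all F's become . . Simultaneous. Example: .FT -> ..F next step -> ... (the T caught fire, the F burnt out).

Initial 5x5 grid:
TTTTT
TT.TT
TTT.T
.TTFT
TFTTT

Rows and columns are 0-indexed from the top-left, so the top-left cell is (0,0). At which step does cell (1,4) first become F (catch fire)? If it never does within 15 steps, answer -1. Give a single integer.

Step 1: cell (1,4)='T' (+6 fires, +2 burnt)
Step 2: cell (1,4)='T' (+4 fires, +6 burnt)
Step 3: cell (1,4)='F' (+3 fires, +4 burnt)
  -> target ignites at step 3
Step 4: cell (1,4)='.' (+4 fires, +3 burnt)
Step 5: cell (1,4)='.' (+3 fires, +4 burnt)
Step 6: cell (1,4)='.' (+0 fires, +3 burnt)
  fire out at step 6

3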